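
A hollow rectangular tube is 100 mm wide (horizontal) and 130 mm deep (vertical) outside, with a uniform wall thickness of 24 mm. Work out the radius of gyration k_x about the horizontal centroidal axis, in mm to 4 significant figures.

Split into non-overlapping primitives; take the origin at the lower-left of the bounding box.
Outer rectangle: 100 × 130, A = 13 000 mm², y = 65 mm, Ī = 18 308 333 mm⁴.
Inner void (subtracted): 52 × 82, A = 4 264 mm², y = 65 mm, Ī = 2 389 261 mm⁴.
By symmetry the centroid is at mid-height, ȳ = 65 mm.
All pieces are centred on the horizontal centroidal axis, so I = ΣĪ (holes subtracted) = 15 919 072 mm⁴.
Radius of gyration: k = √(I/A) = √(15 919 072 / 8 736) = 42.6877 mm.

k_x ≈ 42.69 mm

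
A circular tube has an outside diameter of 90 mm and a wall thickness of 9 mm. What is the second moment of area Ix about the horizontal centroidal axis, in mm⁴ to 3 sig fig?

Treat the section as a set of non-overlapping primitives; coordinates are from the bounding-box lower-left.
Outer circle: ⌀90, A = 6361.7 mm², y = 45 mm, Ī = 3 220 623 mm⁴.
Bore (subtracted): ⌀72, A = 4071.5 mm², y = 45 mm, Ī = 1 319 167 mm⁴.
By symmetry the centroid is at mid-height, ȳ = 45 mm.
All pieces are centred on the horizontal centroidal axis, so I = ΣĪ (holes subtracted) = 1 901 456 mm⁴.

Ix ≈ 1.90 × 10⁶ mm⁴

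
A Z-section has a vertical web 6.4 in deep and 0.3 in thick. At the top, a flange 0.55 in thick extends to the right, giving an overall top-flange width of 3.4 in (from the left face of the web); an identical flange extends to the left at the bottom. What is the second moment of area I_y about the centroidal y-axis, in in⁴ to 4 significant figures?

Break the section into simple shapes (no overlaps), measuring from the bottom-left corner of the bounding box.
Web: 0.3 × 6.4, A = 1.92 in², x = 3.25 in, Ī = 0.0144 in⁴.
Top flange (beyond web): 3.1 × 0.55, A = 1.705 in², x = 4.95 in, Ī = 1.36542 in⁴.
Bottom flange (beyond web): 3.1 × 0.55, A = 1.705 in², x = 1.55 in, Ī = 1.36542 in⁴.
Centroid: x̄ = ΣA·x / ΣA = 3.25 in.
Transfer each piece to the centroidal y-axis using Ī + A·d² with d = x − 3.25:
  web: d = 0 in → contributes +0.0144 in⁴
  top flange (beyond web): d = 1.7 in → contributes +6.29287 in⁴
  bottom flange (beyond web): d = -1.7 in → contributes +6.29287 in⁴
Total I = 12.6001 in⁴.

I_y ≈ 12.60 in⁴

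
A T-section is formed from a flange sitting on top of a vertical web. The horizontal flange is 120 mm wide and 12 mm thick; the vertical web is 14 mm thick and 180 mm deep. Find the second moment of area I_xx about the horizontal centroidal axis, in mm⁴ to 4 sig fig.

I_xx ≈ 1.527 × 10⁷ mm⁴

Break the section into simple shapes (no overlaps), measuring from the bottom-left corner of the bounding box.
Flange: 120 × 12, A = 1 440 mm², y = 186 mm, Ī = 17 280 mm⁴.
Web: 14 × 180, A = 2 520 mm², y = 90 mm, Ī = 6 804 000 mm⁴.
Centroid: ȳ = ΣA·y / ΣA = 124.909 mm.
Transfer each piece to the horizontal centroidal axis using Ī + A·d² with d = y − 124.909:
  flange: d = 61.0909 mm → contributes +5 391 503 mm⁴
  web: d = -34.9091 mm → contributes +9 874 984 mm⁴
Total I = 15 266 487 mm⁴.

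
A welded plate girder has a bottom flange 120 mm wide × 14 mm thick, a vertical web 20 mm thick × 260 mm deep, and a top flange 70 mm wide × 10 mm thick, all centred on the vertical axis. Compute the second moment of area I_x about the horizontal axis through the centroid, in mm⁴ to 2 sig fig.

I_x ≈ 7.1 × 10⁷ mm⁴

Decompose the section into non-overlapping parts with the origin at the bottom-left of its bounding rectangle.
Bottom plate: 120 × 14, A = 1 680 mm², y = 7 mm, Ī = 27 440 mm⁴.
Web plate: 20 × 260, A = 5 200 mm², y = 144 mm, Ī = 29 293 333 mm⁴.
Top plate: 70 × 10, A = 700 mm², y = 279 mm, Ī = 5 833 mm⁴.
Centroid: ȳ = ΣA·y / ΣA = 126.1 mm.
Transfer each piece to the horizontal axis through the centroid using Ī + A·d² with d = y − 126.1:
  bottom plate: d = -119.1 mm → contributes +23 859 082 mm⁴
  web plate: d = 17.9 mm → contributes +30 958 925 mm⁴
  top plate: d = 152.9 mm → contributes +16 370 099 mm⁴
Total I = 71 188 106 mm⁴.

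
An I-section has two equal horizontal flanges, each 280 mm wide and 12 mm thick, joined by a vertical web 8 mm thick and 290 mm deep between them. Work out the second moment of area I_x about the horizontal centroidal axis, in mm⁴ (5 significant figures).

I_x ≈ 1.6956 × 10⁸ mm⁴

Decompose the section into non-overlapping parts with the origin at the bottom-left of its bounding rectangle.
Bottom flange: 280 × 12, A = 3 360 mm², y = 6 mm, Ī = 40 320 mm⁴.
Web: 8 × 290, A = 2 320 mm², y = 157 mm, Ī = 16 259 333 mm⁴.
Top flange: 280 × 12, A = 3 360 mm², y = 308 mm, Ī = 40 320 mm⁴.
By symmetry the centroid is at mid-height, ȳ = 157 mm.
Transfer each piece to the horizontal centroidal axis using Ī + A·d² with d = y − 157:
  bottom flange: d = -151 mm → contributes +76 651 680 mm⁴
  web: d = 0 mm → contributes +16 259 333 mm⁴
  top flange: d = 151 mm → contributes +76 651 680 mm⁴
Total I = 169 562 693 mm⁴.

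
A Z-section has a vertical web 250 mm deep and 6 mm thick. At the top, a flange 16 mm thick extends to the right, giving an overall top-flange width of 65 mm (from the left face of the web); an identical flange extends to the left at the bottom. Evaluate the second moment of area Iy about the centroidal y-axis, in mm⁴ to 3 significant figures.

Iy ≈ 2.55 × 10⁶ mm⁴

Split into non-overlapping primitives; take the origin at the lower-left of the bounding box.
Web: 6 × 250, A = 1 500 mm², x = 62 mm, Ī = 4 500 mm⁴.
Top flange (beyond web): 59 × 16, A = 944 mm², x = 94.5 mm, Ī = 273 839 mm⁴.
Bottom flange (beyond web): 59 × 16, A = 944 mm², x = 29.5 mm, Ī = 273 839 mm⁴.
Centroid: x̄ = ΣA·x / ΣA = 62 mm.
Transfer each piece to the centroidal y-axis using Ī + A·d² with d = x − 62:
  web: d = 0 mm → contributes +4 500 mm⁴
  top flange (beyond web): d = 32.5 mm → contributes +1 270 939 mm⁴
  bottom flange (beyond web): d = -32.5 mm → contributes +1 270 939 mm⁴
Total I = 2 546 377 mm⁴.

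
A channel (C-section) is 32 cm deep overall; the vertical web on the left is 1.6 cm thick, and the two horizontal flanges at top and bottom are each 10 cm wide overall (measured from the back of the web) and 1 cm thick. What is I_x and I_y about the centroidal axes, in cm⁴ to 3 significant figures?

I_x ≈ 8410 cm⁴, I_y ≈ 426 cm⁴

Break the section into simple shapes (no overlaps), measuring from the bottom-left corner of the bounding box.
Web: 1.6 × 32, A = 51.2 cm², y = 16 cm, Ī = 4369.1 cm⁴.
Top flange (beyond web): 8.4 × 1, A = 8.4 cm², y = 31.5 cm, Ī = 0.7 cm⁴.
Bottom flange (beyond web): 8.4 × 1, A = 8.4 cm², y = 0.5 cm, Ī = 0.7 cm⁴.
By symmetry the centroid is at mid-height, ȳ = 16 cm.
Transfer each piece to the centroidal x-axis using Ī + A·d² with d = y − 16:
  web: d = 0 cm → contributes +4369.1 cm⁴
  top flange (beyond web): d = 15.5 cm → contributes +2018.8 cm⁴
  bottom flange (beyond web): d = -15.5 cm → contributes +2018.8 cm⁴
Total I = 8406.7 cm⁴.
For the y-axis: x̄ = 2.0353 cm.
Repeating about the centroidal y-axis gives I_y = 425.94 cm⁴.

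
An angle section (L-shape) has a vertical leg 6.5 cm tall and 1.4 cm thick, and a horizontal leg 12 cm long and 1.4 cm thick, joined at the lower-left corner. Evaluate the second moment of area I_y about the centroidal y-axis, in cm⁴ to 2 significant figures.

Treat the section as a set of non-overlapping primitives; coordinates are from the bounding-box lower-left.
Vertical leg: 1.4 × 6.5, A = 9.1 cm², x = 0.7 cm, Ī = 1.486 cm⁴.
Horizontal leg (remainder): 10.6 × 1.4, A = 14.84 cm², x = 6.7 cm, Ī = 139 cm⁴.
Centroid: x̄ = ΣA·x / ΣA = 4.419 cm.
Transfer each piece to the centroidal y-axis using Ī + A·d² with d = x − 4.419:
  vertical leg: d = -3.719 cm → contributes +127.4 cm⁴
  horizontal leg (remainder): d = 2.281 cm → contributes +216.1 cm⁴
Total I = 343.5 cm⁴.

I_y ≈ 340 cm⁴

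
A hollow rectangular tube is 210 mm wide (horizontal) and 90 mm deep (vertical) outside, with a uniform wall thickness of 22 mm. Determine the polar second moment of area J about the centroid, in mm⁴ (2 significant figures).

Treat the section as a set of non-overlapping primitives; coordinates are from the bounding-box lower-left.
Outer rectangle: 210 × 90, A = 18 900 mm², y = 45 mm, Ī = 12 757 500 mm⁴.
Inner void (subtracted): 166 × 46, A = 7 636 mm², y = 45 mm, Ī = 1 346 481 mm⁴.
By symmetry the centroid is at mid-height, ȳ = 45 mm.
All pieces are centred on the centroidal x-axis, so I = ΣĪ (holes subtracted) = 11 411 019 mm⁴.
Repeating about the centroidal y-axis gives I_y = 51 922 699 mm⁴.
Polar second moment: J = I_x + I_y = 63 333 717 mm⁴.

J ≈ 6.3 × 10⁷ mm⁴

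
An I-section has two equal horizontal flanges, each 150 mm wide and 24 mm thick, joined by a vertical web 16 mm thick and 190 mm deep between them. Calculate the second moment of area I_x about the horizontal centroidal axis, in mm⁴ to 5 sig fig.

I_x ≈ 9.1924 × 10⁷ mm⁴

Break the section into simple shapes (no overlaps), measuring from the bottom-left corner of the bounding box.
Bottom flange: 150 × 24, A = 3 600 mm², y = 12 mm, Ī = 172 800 mm⁴.
Web: 16 × 190, A = 3 040 mm², y = 119 mm, Ī = 9 145 333 mm⁴.
Top flange: 150 × 24, A = 3 600 mm², y = 226 mm, Ī = 172 800 mm⁴.
By symmetry the centroid is at mid-height, ȳ = 119 mm.
Transfer each piece to the horizontal centroidal axis using Ī + A·d² with d = y − 119:
  bottom flange: d = -107 mm → contributes +41 389 200 mm⁴
  web: d = 0 mm → contributes +9 145 333 mm⁴
  top flange: d = 107 mm → contributes +41 389 200 mm⁴
Total I = 91 923 733 mm⁴.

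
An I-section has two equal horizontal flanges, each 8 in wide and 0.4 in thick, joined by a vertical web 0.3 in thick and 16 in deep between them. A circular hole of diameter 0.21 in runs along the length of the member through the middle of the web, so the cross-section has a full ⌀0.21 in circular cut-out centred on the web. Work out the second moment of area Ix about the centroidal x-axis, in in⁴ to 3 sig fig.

Ix ≈ 533 in⁴

Break the section into simple shapes (no overlaps), measuring from the bottom-left corner of the bounding box.
Bottom flange: 8 × 0.4, A = 3.2 in², y = 0.2 in, Ī = 0.042667 in⁴.
Web: 0.3 × 16, A = 4.8 in², y = 8.4 in, Ī = 102.4 in⁴.
Top flange: 8 × 0.4, A = 3.2 in², y = 16.6 in, Ī = 0.042667 in⁴.
Hole (subtracted): ⌀0.21, A = 0.034636 in², y = 8.4 in, Ī = 0.000095466 in⁴.
By symmetry the centroid is at mid-height, ȳ = 8.4 in.
Transfer each piece to the centroidal x-axis using Ī + A·d² with d = y − 8.4:
  bottom flange: d = -8.2 in → contributes +215.21 in⁴
  web: d = 0 in → contributes +102.4 in⁴
  top flange: d = 8.2 in → contributes +215.21 in⁴
  hole: d = 0 in → contributes −0.000095466 in⁴
Total I = 532.82 in⁴.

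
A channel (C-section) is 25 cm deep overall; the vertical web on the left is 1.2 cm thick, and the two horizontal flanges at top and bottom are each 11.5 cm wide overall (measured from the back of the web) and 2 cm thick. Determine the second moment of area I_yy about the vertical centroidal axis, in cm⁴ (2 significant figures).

I_yy ≈ 940 cm⁴

Break the section into simple shapes (no overlaps), measuring from the bottom-left corner of the bounding box.
Web: 1.2 × 25, A = 30 cm², x = 0.6 cm, Ī = 3.6 cm⁴.
Top flange (beyond web): 10.3 × 2, A = 20.6 cm², x = 6.35 cm, Ī = 182.1 cm⁴.
Bottom flange (beyond web): 10.3 × 2, A = 20.6 cm², x = 6.35 cm, Ī = 182.1 cm⁴.
Centroid: x̄ = ΣA·x / ΣA = 3.927 cm.
Transfer each piece to the vertical centroidal axis using Ī + A·d² with d = x − 3.927:
  web: d = -3.327 cm → contributes +335.7 cm⁴
  top flange (beyond web): d = 2.423 cm → contributes +303 cm⁴
  bottom flange (beyond web): d = 2.423 cm → contributes +303 cm⁴
Total I = 941.8 cm⁴.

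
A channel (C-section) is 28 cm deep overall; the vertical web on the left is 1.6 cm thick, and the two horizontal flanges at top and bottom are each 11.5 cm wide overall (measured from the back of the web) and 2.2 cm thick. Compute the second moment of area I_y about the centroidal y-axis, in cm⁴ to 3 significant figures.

Break the section into simple shapes (no overlaps), measuring from the bottom-left corner of the bounding box.
Web: 1.6 × 28, A = 44.8 cm², x = 0.8 cm, Ī = 9.5573 cm⁴.
Top flange (beyond web): 9.9 × 2.2, A = 21.78 cm², x = 6.55 cm, Ī = 177.89 cm⁴.
Bottom flange (beyond web): 9.9 × 2.2, A = 21.78 cm², x = 6.55 cm, Ī = 177.89 cm⁴.
Centroid: x̄ = ΣA·x / ΣA = 3.6347 cm.
Transfer each piece to the centroidal y-axis using Ī + A·d² with d = x − 3.6347:
  web: d = -2.8347 cm → contributes +369.54 cm⁴
  top flange (beyond web): d = 2.9153 cm → contributes +363 cm⁴
  bottom flange (beyond web): d = 2.9153 cm → contributes +363 cm⁴
Total I = 1095.5 cm⁴.

I_y ≈ 1100 cm⁴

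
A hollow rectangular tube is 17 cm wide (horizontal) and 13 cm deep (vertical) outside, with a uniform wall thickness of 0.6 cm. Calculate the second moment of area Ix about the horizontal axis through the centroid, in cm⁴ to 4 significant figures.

Treat the section as a set of non-overlapping primitives; coordinates are from the bounding-box lower-left.
Outer rectangle: 17 × 13, A = 221 cm², y = 6.5 cm, Ī = 3112.42 cm⁴.
Inner void (subtracted): 15.8 × 11.8, A = 186.44 cm², y = 6.5 cm, Ī = 2163.33 cm⁴.
By symmetry the centroid is at mid-height, ȳ = 6.5 cm.
All pieces are centred on the horizontal axis through the centroid, so I = ΣĪ (holes subtracted) = 949.091 cm⁴.

Ix ≈ 949.1 cm⁴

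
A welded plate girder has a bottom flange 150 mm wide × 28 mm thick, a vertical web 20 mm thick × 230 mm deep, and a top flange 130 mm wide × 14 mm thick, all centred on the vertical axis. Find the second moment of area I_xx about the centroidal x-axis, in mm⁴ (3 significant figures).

Break the section into simple shapes (no overlaps), measuring from the bottom-left corner of the bounding box.
Bottom plate: 150 × 28, A = 4 200 mm², y = 14 mm, Ī = 274 400 mm⁴.
Web plate: 20 × 230, A = 4 600 mm², y = 143 mm, Ī = 20 278 333 mm⁴.
Top plate: 130 × 14, A = 1 820 mm², y = 265 mm, Ī = 29 727 mm⁴.
Centroid: ȳ = ΣA·y / ΣA = 112.89 mm.
Transfer each piece to the centroidal x-axis using Ī + A·d² with d = y − 112.89:
  bottom plate: d = -98.891 mm → contributes +41 347 816 mm⁴
  web plate: d = 30.109 mm → contributes +24 448 535 mm⁴
  top plate: d = 152.11 mm → contributes +42 139 462 mm⁴
Total I = 107 935 813 mm⁴.

I_xx ≈ 1.08 × 10⁸ mm⁴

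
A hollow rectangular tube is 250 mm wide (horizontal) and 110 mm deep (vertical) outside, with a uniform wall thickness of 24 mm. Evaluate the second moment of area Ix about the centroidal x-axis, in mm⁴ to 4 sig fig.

Split into non-overlapping primitives; take the origin at the lower-left of the bounding box.
Outer rectangle: 250 × 110, A = 27 500 mm², y = 55 mm, Ī = 27 729 167 mm⁴.
Inner void (subtracted): 202 × 62, A = 12 524 mm², y = 55 mm, Ī = 4 011 855 mm⁴.
By symmetry the centroid is at mid-height, ȳ = 55 mm.
All pieces are centred on the centroidal x-axis, so I = ΣĪ (holes subtracted) = 23 717 312 mm⁴.

Ix ≈ 2.372 × 10⁷ mm⁴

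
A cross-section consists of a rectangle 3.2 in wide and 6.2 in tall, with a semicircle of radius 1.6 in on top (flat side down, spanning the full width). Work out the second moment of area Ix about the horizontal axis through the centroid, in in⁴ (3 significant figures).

Treat the section as a set of non-overlapping primitives; coordinates are from the bounding-box lower-left.
Rectangular body: 3.2 × 6.2, A = 19.84 in², y = 3.1 in, Ī = 63.554 in⁴.
Semicircular cap: semicircle r = 1.6, A = 4.0212 in², y = 6.8791 in, Ī = 0.7193 in⁴.
Centroid: ȳ = ΣA·y / ΣA = 3.7369 in.
Transfer each piece to the horizontal axis through the centroid using Ī + A·d² with d = y − 3.7369:
  rectangular body: d = -0.63687 in → contributes +71.601 in⁴
  semicircular cap: d = 3.1422 in → contributes +40.422 in⁴
Total I = 112.02 in⁴.

Ix ≈ 112 in⁴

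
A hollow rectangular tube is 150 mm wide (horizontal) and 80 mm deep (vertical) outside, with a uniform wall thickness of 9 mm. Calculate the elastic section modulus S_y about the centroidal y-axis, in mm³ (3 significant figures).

S_y ≈ 1.42 × 10⁵ mm³

Split into non-overlapping primitives; take the origin at the lower-left of the bounding box.
Outer rectangle: 150 × 80, A = 12 000 mm², x = 75 mm, Ī = 22 500 000 mm⁴.
Inner void (subtracted): 132 × 62, A = 8 184 mm², x = 75 mm, Ī = 11 883 168 mm⁴.
By symmetry the centroid is at mid-width, x̄ = 75 mm.
All pieces are centred on the centroidal y-axis, so I = ΣĪ (holes subtracted) = 10 616 832 mm⁴.
Extreme fibre distance c = 75 mm; S = I/c = 141 558 mm³.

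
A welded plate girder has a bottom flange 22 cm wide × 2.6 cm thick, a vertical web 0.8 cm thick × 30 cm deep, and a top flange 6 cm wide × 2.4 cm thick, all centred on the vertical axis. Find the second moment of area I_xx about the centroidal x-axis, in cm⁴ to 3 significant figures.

I_xx ≈ 1.57 × 10⁴ cm⁴

Split into non-overlapping primitives; take the origin at the lower-left of the bounding box.
Bottom plate: 22 × 2.6, A = 57.2 cm², y = 1.3 cm, Ī = 32.223 cm⁴.
Web plate: 0.8 × 30, A = 24 cm², y = 17.6 cm, Ī = 1 800 cm⁴.
Top plate: 6 × 2.4, A = 14.4 cm², y = 33.8 cm, Ī = 6.912 cm⁴.
Centroid: ȳ = ΣA·y / ΣA = 10.287 cm.
Transfer each piece to the centroidal x-axis using Ī + A·d² with d = y − 10.287:
  bottom plate: d = -8.9874 cm → contributes +4652.5 cm⁴
  web plate: d = 7.3126 cm → contributes +3083.4 cm⁴
  top plate: d = 23.513 cm → contributes +7967.8 cm⁴
Total I = 15 704 cm⁴.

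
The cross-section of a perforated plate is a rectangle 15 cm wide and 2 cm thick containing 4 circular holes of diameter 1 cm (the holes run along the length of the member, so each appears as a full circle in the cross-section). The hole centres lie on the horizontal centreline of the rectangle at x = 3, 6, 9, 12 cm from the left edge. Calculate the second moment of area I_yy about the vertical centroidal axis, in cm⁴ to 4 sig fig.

Break the section into simple shapes (no overlaps), measuring from the bottom-left corner of the bounding box.
Plate: 15 × 2, A = 30 cm², x = 7.5 cm, Ī = 562.5 cm⁴.
Hole 1 (subtracted): ⌀1, A = 0.785398 cm², x = 3 cm, Ī = 0.0490874 cm⁴.
Hole 2 (subtracted): ⌀1, A = 0.785398 cm², x = 6 cm, Ī = 0.0490874 cm⁴.
Hole 3 (subtracted): ⌀1, A = 0.785398 cm², x = 9 cm, Ī = 0.0490874 cm⁴.
Hole 4 (subtracted): ⌀1, A = 0.785398 cm², x = 12 cm, Ī = 0.0490874 cm⁴.
By symmetry the centroid is at mid-width, x̄ = 7.5 cm.
Transfer each piece to the vertical centroidal axis using Ī + A·d² with d = x − 7.5:
  plate: d = 0 cm → contributes +562.5 cm⁴
  hole 1: d = -4.5 cm → contributes −15.9534 cm⁴
  hole 2: d = -1.5 cm → contributes −1.81623 cm⁴
  hole 3: d = 1.5 cm → contributes −1.81623 cm⁴
  hole 4: d = 4.5 cm → contributes −15.9534 cm⁴
Total I = 526.961 cm⁴.

I_yy ≈ 527.0 cm⁴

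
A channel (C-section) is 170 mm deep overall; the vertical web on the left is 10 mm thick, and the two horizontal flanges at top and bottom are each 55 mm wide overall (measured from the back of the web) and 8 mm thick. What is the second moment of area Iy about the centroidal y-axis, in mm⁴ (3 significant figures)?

Treat the section as a set of non-overlapping primitives; coordinates are from the bounding-box lower-left.
Web: 10 × 170, A = 1 700 mm², x = 5 mm, Ī = 14 167 mm⁴.
Top flange (beyond web): 45 × 8, A = 360 mm², x = 32.5 mm, Ī = 60 750 mm⁴.
Bottom flange (beyond web): 45 × 8, A = 360 mm², x = 32.5 mm, Ī = 60 750 mm⁴.
Centroid: x̄ = ΣA·x / ΣA = 13.182 mm.
Transfer each piece to the centroidal y-axis using Ī + A·d² with d = x − 13.182:
  web: d = -8.1818 mm → contributes +127 968 mm⁴
  top flange (beyond web): d = 19.318 mm → contributes +195 099 mm⁴
  bottom flange (beyond web): d = 19.318 mm → contributes +195 099 mm⁴
Total I = 518 167 mm⁴.

Iy ≈ 5.18 × 10⁵ mm⁴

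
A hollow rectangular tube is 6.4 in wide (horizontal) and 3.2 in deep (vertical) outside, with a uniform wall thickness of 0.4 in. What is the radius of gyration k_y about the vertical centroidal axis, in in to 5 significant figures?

Treat the section as a set of non-overlapping primitives; coordinates are from the bounding-box lower-left.
Outer rectangle: 6.4 × 3.2, A = 20.48 in², x = 3.2 in, Ī = 69.90507 in⁴.
Inner void (subtracted): 5.6 × 2.4, A = 13.44 in², x = 3.2 in, Ī = 35.1232 in⁴.
By symmetry the centroid is at mid-width, x̄ = 3.2 in.
All pieces are centred on the vertical centroidal axis, so I = ΣĪ (holes subtracted) = 34.78187 in⁴.
Radius of gyration: k = √(I/A) = √(34.78187 / 7.04) = 2.222747 in.

k_y ≈ 2.2227 in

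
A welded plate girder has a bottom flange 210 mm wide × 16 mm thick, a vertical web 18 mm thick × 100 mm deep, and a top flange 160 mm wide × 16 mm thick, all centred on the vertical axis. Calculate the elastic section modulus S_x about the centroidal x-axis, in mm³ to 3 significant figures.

S_x ≈ 2.95 × 10⁵ mm³

Decompose the section into non-overlapping parts with the origin at the bottom-left of its bounding rectangle.
Bottom plate: 210 × 16, A = 3 360 mm², y = 8 mm, Ī = 71 680 mm⁴.
Web plate: 18 × 100, A = 1 800 mm², y = 66 mm, Ī = 1 500 000 mm⁴.
Top plate: 160 × 16, A = 2 560 mm², y = 124 mm, Ī = 54 613 mm⁴.
Centroid: ȳ = ΣA·y / ΣA = 59.99 mm.
Transfer each piece to the centroidal x-axis using Ī + A·d² with d = y − 59.99:
  bottom plate: d = -51.99 mm → contributes +9 153 499 mm⁴
  web plate: d = 6.0104 mm → contributes +1 565 024 mm⁴
  top plate: d = 64.01 mm → contributes +10 543 769 mm⁴
Total I = 21 262 293 mm⁴.
Extreme fibre distance c = 72.01 mm; S = I/c = 295 267 mm³.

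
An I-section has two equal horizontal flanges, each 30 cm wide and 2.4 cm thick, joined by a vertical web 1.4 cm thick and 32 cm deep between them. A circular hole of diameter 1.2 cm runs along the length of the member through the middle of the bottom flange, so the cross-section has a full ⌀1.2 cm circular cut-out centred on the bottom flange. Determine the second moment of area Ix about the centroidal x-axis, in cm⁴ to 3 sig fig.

Decompose the section into non-overlapping parts with the origin at the bottom-left of its bounding rectangle.
Bottom flange: 30 × 2.4, A = 72 cm², y = 1.2 cm, Ī = 34.56 cm⁴.
Web: 1.4 × 32, A = 44.8 cm², y = 18.4 cm, Ī = 3822.9 cm⁴.
Top flange: 30 × 2.4, A = 72 cm², y = 35.6 cm, Ī = 34.56 cm⁴.
Hole (subtracted): ⌀1.2, A = 1.131 cm², y = 1.2 cm, Ī = 0.10179 cm⁴.
Centroid: ȳ = ΣA·y / ΣA = 18.504 cm.
Transfer each piece to the centroidal x-axis using Ī + A·d² with d = y − 18.504:
  bottom flange: d = -17.304 cm → contributes +21 593 cm⁴
  web: d = -0.10365 cm → contributes +3823.4 cm⁴
  top flange: d = 17.096 cm → contributes +21 079 cm⁴
  hole: d = -17.304 cm → contributes −338.73 cm⁴
Total I = 46 156 cm⁴.

Ix ≈ 4.62 × 10⁴ cm⁴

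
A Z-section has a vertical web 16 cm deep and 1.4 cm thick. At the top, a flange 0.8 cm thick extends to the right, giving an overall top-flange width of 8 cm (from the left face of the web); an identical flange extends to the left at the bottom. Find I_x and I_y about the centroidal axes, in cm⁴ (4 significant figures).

Break the section into simple shapes (no overlaps), measuring from the bottom-left corner of the bounding box.
Web: 1.4 × 16, A = 22.4 cm², y = 8 cm, Ī = 477.867 cm⁴.
Top flange (beyond web): 6.6 × 0.8, A = 5.28 cm², y = 15.6 cm, Ī = 0.2816 cm⁴.
Bottom flange (beyond web): 6.6 × 0.8, A = 5.28 cm², y = 0.4 cm, Ī = 0.2816 cm⁴.
Centroid: ȳ = ΣA·y / ΣA = 8 cm.
Transfer each piece to the centroidal x-axis using Ī + A·d² with d = y − 8:
  web: d = 0 cm → contributes +477.867 cm⁴
  top flange (beyond web): d = 7.6 cm → contributes +305.254 cm⁴
  bottom flange (beyond web): d = -7.6 cm → contributes +305.254 cm⁴
Total I = 1088.38 cm⁴.
For the y-axis: x̄ = 7.3 cm.
Repeating about the centroidal y-axis gives I_y = 210.951 cm⁴.

I_x ≈ 1088 cm⁴, I_y ≈ 211.0 cm⁴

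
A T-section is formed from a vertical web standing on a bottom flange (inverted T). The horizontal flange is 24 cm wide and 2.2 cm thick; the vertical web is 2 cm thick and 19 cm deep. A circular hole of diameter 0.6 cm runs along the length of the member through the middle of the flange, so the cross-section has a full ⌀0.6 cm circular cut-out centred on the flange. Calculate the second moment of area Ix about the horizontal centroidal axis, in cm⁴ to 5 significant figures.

Treat the section as a set of non-overlapping primitives; coordinates are from the bounding-box lower-left.
Flange: 24 × 2.2, A = 52.8 cm², y = 1.1 cm, Ī = 21.296 cm⁴.
Web: 2 × 19, A = 38 cm², y = 11.7 cm, Ī = 1143.167 cm⁴.
Hole (subtracted): ⌀0.6, A = 0.2827433 cm², y = 1.1 cm, Ī = 0.006361725 cm⁴.
Centroid: ȳ = ΣA·y / ΣA = 5.54998 cm.
Transfer each piece to the horizontal centroidal axis using Ī + A·d² with d = y − 5.54998:
  flange: d = -4.44998 cm → contributes +1066.859 cm⁴
  web: d = 6.15002 cm → contributes +2580.431 cm⁴
  hole: d = -4.44998 cm → contributes −5.605337 cm⁴
Total I = 3641.684 cm⁴.

Ix ≈ 3641.7 cm⁴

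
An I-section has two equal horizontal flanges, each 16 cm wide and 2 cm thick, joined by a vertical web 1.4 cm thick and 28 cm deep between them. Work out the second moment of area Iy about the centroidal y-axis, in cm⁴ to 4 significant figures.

Decompose the section into non-overlapping parts with the origin at the bottom-left of its bounding rectangle.
Bottom flange: 16 × 2, A = 32 cm², x = 8 cm, Ī = 682.667 cm⁴.
Web: 1.4 × 28, A = 39.2 cm², x = 8 cm, Ī = 6.40267 cm⁴.
Top flange: 16 × 2, A = 32 cm², x = 8 cm, Ī = 682.667 cm⁴.
By symmetry the centroid is at mid-width, x̄ = 8 cm.
All pieces are centred on the centroidal y-axis, so I = ΣĪ = 1371.74 cm⁴.

Iy ≈ 1372 cm⁴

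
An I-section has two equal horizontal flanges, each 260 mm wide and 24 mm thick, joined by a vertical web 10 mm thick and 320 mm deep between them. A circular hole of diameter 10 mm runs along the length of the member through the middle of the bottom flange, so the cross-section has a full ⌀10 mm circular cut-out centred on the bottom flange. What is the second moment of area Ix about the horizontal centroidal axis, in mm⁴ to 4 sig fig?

Ix ≈ 3.948 × 10⁸ mm⁴

Split into non-overlapping primitives; take the origin at the lower-left of the bounding box.
Bottom flange: 260 × 24, A = 6 240 mm², y = 12 mm, Ī = 299 520 mm⁴.
Web: 10 × 320, A = 3 200 mm², y = 184 mm, Ī = 27 306 667 mm⁴.
Top flange: 260 × 24, A = 6 240 mm², y = 356 mm, Ī = 299 520 mm⁴.
Hole (subtracted): ⌀10, A = 78.5398 mm², y = 12 mm, Ī = 490.874 mm⁴.
Centroid: ȳ = ΣA·y / ΣA = 184.866 mm.
Transfer each piece to the horizontal centroidal axis using Ī + A·d² with d = y − 184.866:
  bottom flange: d = -172.866 mm → contributes +186 767 002 mm⁴
  web: d = -0.865871 mm → contributes +27 309 066 mm⁴
  top flange: d = 171.134 mm → contributes +183 049 715 mm⁴
  hole: d = -172.866 mm → contributes −2 347 466 mm⁴
Total I = 394 778 317 mm⁴.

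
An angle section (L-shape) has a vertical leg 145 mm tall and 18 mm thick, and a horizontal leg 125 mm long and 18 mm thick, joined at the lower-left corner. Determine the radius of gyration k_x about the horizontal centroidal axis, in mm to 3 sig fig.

Decompose the section into non-overlapping parts with the origin at the bottom-left of its bounding rectangle.
Vertical leg: 18 × 145, A = 2 610 mm², y = 72.5 mm, Ī = 4 572 938 mm⁴.
Horizontal leg (remainder): 107 × 18, A = 1 926 mm², y = 9 mm, Ī = 52 002 mm⁴.
Centroid: ȳ = ΣA·y / ΣA = 45.538 mm.
Transfer each piece to the horizontal centroidal axis using Ī + A·d² with d = y − 45.538:
  vertical leg: d = 26.962 mm → contributes +6 470 318 mm⁴
  horizontal leg (remainder): d = -36.538 mm → contributes +2 623 219 mm⁴
Total I = 9 093 537 mm⁴.
Radius of gyration: k = √(I/A) = √(9 093 537 / 4 536) = 44.774 mm.

k_x ≈ 44.8 mm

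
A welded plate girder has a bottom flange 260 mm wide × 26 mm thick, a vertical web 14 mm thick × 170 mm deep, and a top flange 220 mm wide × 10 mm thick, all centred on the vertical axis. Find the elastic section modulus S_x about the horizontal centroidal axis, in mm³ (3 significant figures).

S_x ≈ 5.14 × 10⁵ mm³

Break the section into simple shapes (no overlaps), measuring from the bottom-left corner of the bounding box.
Bottom plate: 260 × 26, A = 6 760 mm², y = 13 mm, Ī = 380 813 mm⁴.
Web plate: 14 × 170, A = 2 380 mm², y = 111 mm, Ī = 5 731 833 mm⁴.
Top plate: 220 × 10, A = 2 200 mm², y = 201 mm, Ī = 18 333 mm⁴.
Centroid: ȳ = ΣA·y / ΣA = 70.041 mm.
Transfer each piece to the horizontal centroidal axis using Ī + A·d² with d = y − 70.041:
  bottom plate: d = -57.041 mm → contributes +22 375 325 mm⁴
  web plate: d = 40.959 mm → contributes +9 724 701 mm⁴
  top plate: d = 130.96 mm → contributes +37 749 156 mm⁴
Total I = 69 849 181 mm⁴.
Extreme fibre distance c = 135.96 mm; S = I/c = 513 750 mm³.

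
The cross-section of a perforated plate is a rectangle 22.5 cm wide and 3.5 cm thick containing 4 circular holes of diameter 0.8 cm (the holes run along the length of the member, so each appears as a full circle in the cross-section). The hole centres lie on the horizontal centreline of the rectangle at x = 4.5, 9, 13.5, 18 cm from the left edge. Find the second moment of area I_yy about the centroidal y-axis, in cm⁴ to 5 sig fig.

I_yy ≈ 3271.3 cm⁴

Split into non-overlapping primitives; take the origin at the lower-left of the bounding box.
Plate: 22.5 × 3.5, A = 78.75 cm², x = 11.25 cm, Ī = 3322.266 cm⁴.
Hole 1 (subtracted): ⌀0.8, A = 0.5026548 cm², x = 4.5 cm, Ī = 0.02010619 cm⁴.
Hole 2 (subtracted): ⌀0.8, A = 0.5026548 cm², x = 9 cm, Ī = 0.02010619 cm⁴.
Hole 3 (subtracted): ⌀0.8, A = 0.5026548 cm², x = 13.5 cm, Ī = 0.02010619 cm⁴.
Hole 4 (subtracted): ⌀0.8, A = 0.5026548 cm², x = 18 cm, Ī = 0.02010619 cm⁴.
By symmetry the centroid is at mid-width, x̄ = 11.25 cm.
Transfer each piece to the centroidal y-axis using Ī + A·d² with d = x − 11.25:
  plate: d = 0 cm → contributes +3322.266 cm⁴
  hole 1: d = -6.75 cm → contributes −22.92232 cm⁴
  hole 2: d = -2.25 cm → contributes −2.564796 cm⁴
  hole 3: d = 2.25 cm → contributes −2.564796 cm⁴
  hole 4: d = 6.75 cm → contributes −22.92232 cm⁴
Total I = 3271.291 cm⁴.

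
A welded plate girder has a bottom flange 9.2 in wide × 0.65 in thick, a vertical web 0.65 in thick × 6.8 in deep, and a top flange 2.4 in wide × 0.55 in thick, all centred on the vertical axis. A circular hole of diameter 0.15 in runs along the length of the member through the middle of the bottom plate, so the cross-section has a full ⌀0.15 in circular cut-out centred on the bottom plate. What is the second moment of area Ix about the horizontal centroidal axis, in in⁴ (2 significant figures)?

Ix ≈ 92 in⁴

Decompose the section into non-overlapping parts with the origin at the bottom-left of its bounding rectangle.
Bottom plate: 9.2 × 0.65, A = 5.98 in², y = 0.325 in, Ī = 0.2105 in⁴.
Web plate: 0.65 × 6.8, A = 4.42 in², y = 4.05 in, Ī = 17.03 in⁴.
Top plate: 2.4 × 0.55, A = 1.32 in², y = 7.725 in, Ī = 0.03328 in⁴.
Hole (subtracted): ⌀0.15, A = 0.01767 in², y = 0.325 in, Ī = 0.00002485 in⁴.
Centroid: ȳ = ΣA·y / ΣA = 2.567 in.
Transfer each piece to the horizontal centroidal axis using Ī + A·d² with d = y − 2.567:
  bottom plate: d = -2.242 in → contributes +30.26 in⁴
  web plate: d = 1.483 in → contributes +26.76 in⁴
  top plate: d = 5.158 in → contributes +35.16 in⁴
  hole: d = -2.242 in → contributes −0.08882 in⁴
Total I = 92.08 in⁴.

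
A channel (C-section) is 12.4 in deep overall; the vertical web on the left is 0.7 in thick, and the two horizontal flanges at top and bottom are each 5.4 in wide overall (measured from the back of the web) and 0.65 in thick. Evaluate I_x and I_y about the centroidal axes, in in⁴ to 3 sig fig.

I_x ≈ 322 in⁴, I_y ≈ 37.7 in⁴

Break the section into simple shapes (no overlaps), measuring from the bottom-left corner of the bounding box.
Web: 0.7 × 12.4, A = 8.68 in², y = 6.2 in, Ī = 111.22 in⁴.
Top flange (beyond web): 4.7 × 0.65, A = 3.055 in², y = 12.075 in, Ī = 0.10756 in⁴.
Bottom flange (beyond web): 4.7 × 0.65, A = 3.055 in², y = 0.325 in, Ī = 0.10756 in⁴.
By symmetry the centroid is at mid-height, ȳ = 6.2 in.
Transfer each piece to the centroidal x-axis using Ī + A·d² with d = y − 6.2:
  web: d = 0 in → contributes +111.22 in⁴
  top flange (beyond web): d = 5.875 in → contributes +105.55 in⁴
  bottom flange (beyond web): d = -5.875 in → contributes +105.55 in⁴
Total I = 322.33 in⁴.
For the y-axis: x̄ = 1.4654 in.
Repeating about the centroidal y-axis gives I_y = 37.743 in⁴.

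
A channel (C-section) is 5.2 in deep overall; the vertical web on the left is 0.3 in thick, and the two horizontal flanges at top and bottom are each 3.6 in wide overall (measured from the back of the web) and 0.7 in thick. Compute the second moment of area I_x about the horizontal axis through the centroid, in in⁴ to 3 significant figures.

I_x ≈ 27.1 in⁴

Treat the section as a set of non-overlapping primitives; coordinates are from the bounding-box lower-left.
Web: 0.3 × 5.2, A = 1.56 in², y = 2.6 in, Ī = 3.5152 in⁴.
Top flange (beyond web): 3.3 × 0.7, A = 2.31 in², y = 4.85 in, Ī = 0.094325 in⁴.
Bottom flange (beyond web): 3.3 × 0.7, A = 2.31 in², y = 0.35 in, Ī = 0.094325 in⁴.
By symmetry the centroid is at mid-height, ȳ = 2.6 in.
Transfer each piece to the horizontal axis through the centroid using Ī + A·d² with d = y − 2.6:
  web: d = 0 in → contributes +3.5152 in⁴
  top flange (beyond web): d = 2.25 in → contributes +11.789 in⁴
  bottom flange (beyond web): d = -2.25 in → contributes +11.789 in⁴
Total I = 27.093 in⁴.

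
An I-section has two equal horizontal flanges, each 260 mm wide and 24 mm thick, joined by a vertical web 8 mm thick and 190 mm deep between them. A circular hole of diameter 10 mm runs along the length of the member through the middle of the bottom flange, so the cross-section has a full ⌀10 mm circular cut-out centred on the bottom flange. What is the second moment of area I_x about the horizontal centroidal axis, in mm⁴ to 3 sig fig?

Break the section into simple shapes (no overlaps), measuring from the bottom-left corner of the bounding box.
Bottom flange: 260 × 24, A = 6 240 mm², y = 12 mm, Ī = 299 520 mm⁴.
Web: 8 × 190, A = 1 520 mm², y = 119 mm, Ī = 4 572 667 mm⁴.
Top flange: 260 × 24, A = 6 240 mm², y = 226 mm, Ī = 299 520 mm⁴.
Hole (subtracted): ⌀10, A = 78.54 mm², y = 12 mm, Ī = 490.87 mm⁴.
Centroid: ȳ = ΣA·y / ΣA = 119.6 mm.
Transfer each piece to the horizontal centroidal axis using Ī + A·d² with d = y − 119.6:
  bottom flange: d = -107.6 mm → contributes +72 549 651 mm⁴
  web: d = -0.60366 mm → contributes +4 573 221 mm⁴
  top flange: d = 106.4 mm → contributes +70 937 457 mm⁴
  hole: d = -107.6 mm → contributes −909 868 mm⁴
Total I = 147 150 460 mm⁴.

I_x ≈ 1.47 × 10⁸ mm⁴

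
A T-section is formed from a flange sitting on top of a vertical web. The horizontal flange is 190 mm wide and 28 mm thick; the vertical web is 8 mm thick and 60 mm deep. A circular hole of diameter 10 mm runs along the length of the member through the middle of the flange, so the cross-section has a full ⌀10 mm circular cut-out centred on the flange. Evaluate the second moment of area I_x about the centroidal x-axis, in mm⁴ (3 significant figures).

I_x ≈ 1.34 × 10⁶ mm⁴

Decompose the section into non-overlapping parts with the origin at the bottom-left of its bounding rectangle.
Flange: 190 × 28, A = 5 320 mm², y = 74 mm, Ī = 347 573 mm⁴.
Web: 8 × 60, A = 480 mm², y = 30 mm, Ī = 144 000 mm⁴.
Hole (subtracted): ⌀10, A = 78.54 mm², y = 74 mm, Ī = 490.87 mm⁴.
Centroid: ȳ = ΣA·y / ΣA = 70.309 mm.
Transfer each piece to the centroidal x-axis using Ī + A·d² with d = y − 70.309:
  flange: d = 3.6914 mm → contributes +420 065 mm⁴
  web: d = -40.309 mm → contributes +923 897 mm⁴
  hole: d = 3.6914 mm → contributes −1561.1 mm⁴
Total I = 1 342 401 mm⁴.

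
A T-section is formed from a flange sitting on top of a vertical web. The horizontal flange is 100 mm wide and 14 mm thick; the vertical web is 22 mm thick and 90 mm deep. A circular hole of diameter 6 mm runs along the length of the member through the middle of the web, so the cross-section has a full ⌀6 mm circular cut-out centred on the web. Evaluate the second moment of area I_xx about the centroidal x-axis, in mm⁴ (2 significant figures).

I_xx ≈ 3.6 × 10⁶ mm⁴

Decompose the section into non-overlapping parts with the origin at the bottom-left of its bounding rectangle.
Flange: 100 × 14, A = 1 400 mm², y = 97 mm, Ī = 22 867 mm⁴.
Web: 22 × 90, A = 1 980 mm², y = 45 mm, Ī = 1 336 500 mm⁴.
Hole (subtracted): ⌀6, A = 28.27 mm², y = 45 mm, Ī = 63.62 mm⁴.
Centroid: ȳ = ΣA·y / ΣA = 66.72 mm.
Transfer each piece to the centroidal x-axis using Ī + A·d² with d = y − 66.72:
  flange: d = 30.28 mm → contributes +1 306 483 mm⁴
  web: d = -21.72 mm → contributes +2 270 595 mm⁴
  hole: d = -21.72 mm → contributes −13 402 mm⁴
Total I = 3 563 676 mm⁴.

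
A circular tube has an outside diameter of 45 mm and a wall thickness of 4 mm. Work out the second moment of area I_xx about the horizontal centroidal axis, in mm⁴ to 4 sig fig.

I_xx ≈ 1.093 × 10⁵ mm⁴

Treat the section as a set of non-overlapping primitives; coordinates are from the bounding-box lower-left.
Outer circle: ⌀45, A = 1590.43 mm², y = 22.5 mm, Ī = 201 289 mm⁴.
Bore (subtracted): ⌀37, A = 1075.21 mm², y = 22.5 mm, Ī = 91997.7 mm⁴.
By symmetry the centroid is at mid-height, ȳ = 22.5 mm.
All pieces are centred on the horizontal centroidal axis, so I = ΣĪ (holes subtracted) = 109 291 mm⁴.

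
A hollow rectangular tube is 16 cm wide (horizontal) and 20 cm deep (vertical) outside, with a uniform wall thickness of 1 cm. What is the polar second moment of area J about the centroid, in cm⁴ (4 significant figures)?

J ≈ 6573 cm⁴

Treat the section as a set of non-overlapping primitives; coordinates are from the bounding-box lower-left.
Outer rectangle: 16 × 20, A = 320 cm², y = 10 cm, Ī = 10666.7 cm⁴.
Inner void (subtracted): 14 × 18, A = 252 cm², y = 10 cm, Ī = 6 804 cm⁴.
By symmetry the centroid is at mid-height, ȳ = 10 cm.
All pieces are centred on the centroidal x-axis, so I = ΣĪ (holes subtracted) = 3862.67 cm⁴.
Repeating about the centroidal y-axis gives I_y = 2710.67 cm⁴.
Polar second moment: J = I_x + I_y = 6573.33 cm⁴.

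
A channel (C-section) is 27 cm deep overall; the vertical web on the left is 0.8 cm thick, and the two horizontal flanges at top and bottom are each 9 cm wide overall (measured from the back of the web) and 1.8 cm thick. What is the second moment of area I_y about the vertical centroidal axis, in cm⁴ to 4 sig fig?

I_y ≈ 419.1 cm⁴

Treat the section as a set of non-overlapping primitives; coordinates are from the bounding-box lower-left.
Web: 0.8 × 27, A = 21.6 cm², x = 0.4 cm, Ī = 1.152 cm⁴.
Top flange (beyond web): 8.2 × 1.8, A = 14.76 cm², x = 4.9 cm, Ī = 82.7052 cm⁴.
Bottom flange (beyond web): 8.2 × 1.8, A = 14.76 cm², x = 4.9 cm, Ī = 82.7052 cm⁴.
Centroid: x̄ = ΣA·x / ΣA = 2.99859 cm.
Transfer each piece to the vertical centroidal axis using Ī + A·d² with d = x − 2.99859:
  web: d = -2.59859 cm → contributes +147.01 cm⁴
  top flange (beyond web): d = 1.90141 cm → contributes +136.068 cm⁴
  bottom flange (beyond web): d = 1.90141 cm → contributes +136.068 cm⁴
Total I = 419.145 cm⁴.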